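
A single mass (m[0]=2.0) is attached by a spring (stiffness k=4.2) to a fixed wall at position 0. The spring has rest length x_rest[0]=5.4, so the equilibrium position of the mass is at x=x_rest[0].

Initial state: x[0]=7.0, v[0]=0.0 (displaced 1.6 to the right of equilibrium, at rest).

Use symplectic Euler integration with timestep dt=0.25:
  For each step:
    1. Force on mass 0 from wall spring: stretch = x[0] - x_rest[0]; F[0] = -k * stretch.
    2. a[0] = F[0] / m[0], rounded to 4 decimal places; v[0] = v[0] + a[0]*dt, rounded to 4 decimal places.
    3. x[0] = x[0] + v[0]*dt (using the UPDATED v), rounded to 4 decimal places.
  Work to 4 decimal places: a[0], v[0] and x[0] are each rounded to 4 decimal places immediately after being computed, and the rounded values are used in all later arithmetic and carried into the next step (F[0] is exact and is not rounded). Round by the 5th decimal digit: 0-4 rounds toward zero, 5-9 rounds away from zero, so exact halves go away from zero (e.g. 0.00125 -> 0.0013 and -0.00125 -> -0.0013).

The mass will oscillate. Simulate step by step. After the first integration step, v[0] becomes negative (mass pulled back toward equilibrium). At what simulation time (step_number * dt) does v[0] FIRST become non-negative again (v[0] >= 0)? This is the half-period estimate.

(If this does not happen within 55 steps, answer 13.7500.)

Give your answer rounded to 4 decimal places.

Answer: 2.2500

Derivation:
Step 0: x=[7.0000] v=[0.0000]
Step 1: x=[6.7900] v=[-0.8400]
Step 2: x=[6.3976] v=[-1.5698]
Step 3: x=[5.8742] v=[-2.0936]
Step 4: x=[5.2886] v=[-2.3426]
Step 5: x=[4.7176] v=[-2.2841]
Step 6: x=[4.2361] v=[-1.9259]
Step 7: x=[3.9074] v=[-1.3149]
Step 8: x=[3.7746] v=[-0.5313]
Step 9: x=[3.8551] v=[0.3220]
First v>=0 after going negative at step 9, time=2.2500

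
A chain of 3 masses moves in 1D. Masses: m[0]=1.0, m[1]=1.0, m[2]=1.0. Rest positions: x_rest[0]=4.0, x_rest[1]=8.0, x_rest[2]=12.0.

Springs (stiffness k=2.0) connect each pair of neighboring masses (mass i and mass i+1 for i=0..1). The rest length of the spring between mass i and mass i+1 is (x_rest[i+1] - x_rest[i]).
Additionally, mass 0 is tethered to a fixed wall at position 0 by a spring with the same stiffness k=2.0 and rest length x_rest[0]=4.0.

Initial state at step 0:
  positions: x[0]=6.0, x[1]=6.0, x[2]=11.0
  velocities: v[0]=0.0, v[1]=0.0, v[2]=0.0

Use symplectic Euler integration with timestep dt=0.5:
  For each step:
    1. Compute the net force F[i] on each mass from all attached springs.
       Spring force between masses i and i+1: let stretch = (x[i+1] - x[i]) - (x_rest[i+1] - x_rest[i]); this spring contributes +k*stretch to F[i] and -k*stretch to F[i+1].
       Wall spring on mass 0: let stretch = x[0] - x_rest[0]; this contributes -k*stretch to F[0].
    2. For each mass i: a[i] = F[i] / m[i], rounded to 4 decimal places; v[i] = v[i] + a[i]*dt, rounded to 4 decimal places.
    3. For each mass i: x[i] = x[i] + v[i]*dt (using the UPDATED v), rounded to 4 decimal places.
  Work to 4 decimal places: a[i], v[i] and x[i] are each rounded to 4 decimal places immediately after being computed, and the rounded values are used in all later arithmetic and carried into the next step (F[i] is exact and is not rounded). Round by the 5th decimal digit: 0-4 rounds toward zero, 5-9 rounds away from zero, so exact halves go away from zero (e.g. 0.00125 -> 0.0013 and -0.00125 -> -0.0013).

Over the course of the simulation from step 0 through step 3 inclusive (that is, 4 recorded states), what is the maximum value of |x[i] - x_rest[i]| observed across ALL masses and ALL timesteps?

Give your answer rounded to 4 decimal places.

Answer: 2.7500

Derivation:
Step 0: x=[6.0000 6.0000 11.0000] v=[0.0000 0.0000 0.0000]
Step 1: x=[3.0000 8.5000 10.5000] v=[-6.0000 5.0000 -1.0000]
Step 2: x=[1.2500 9.2500 11.0000] v=[-3.5000 1.5000 1.0000]
Step 3: x=[2.8750 6.8750 12.6250] v=[3.2500 -4.7500 3.2500]
Max displacement = 2.7500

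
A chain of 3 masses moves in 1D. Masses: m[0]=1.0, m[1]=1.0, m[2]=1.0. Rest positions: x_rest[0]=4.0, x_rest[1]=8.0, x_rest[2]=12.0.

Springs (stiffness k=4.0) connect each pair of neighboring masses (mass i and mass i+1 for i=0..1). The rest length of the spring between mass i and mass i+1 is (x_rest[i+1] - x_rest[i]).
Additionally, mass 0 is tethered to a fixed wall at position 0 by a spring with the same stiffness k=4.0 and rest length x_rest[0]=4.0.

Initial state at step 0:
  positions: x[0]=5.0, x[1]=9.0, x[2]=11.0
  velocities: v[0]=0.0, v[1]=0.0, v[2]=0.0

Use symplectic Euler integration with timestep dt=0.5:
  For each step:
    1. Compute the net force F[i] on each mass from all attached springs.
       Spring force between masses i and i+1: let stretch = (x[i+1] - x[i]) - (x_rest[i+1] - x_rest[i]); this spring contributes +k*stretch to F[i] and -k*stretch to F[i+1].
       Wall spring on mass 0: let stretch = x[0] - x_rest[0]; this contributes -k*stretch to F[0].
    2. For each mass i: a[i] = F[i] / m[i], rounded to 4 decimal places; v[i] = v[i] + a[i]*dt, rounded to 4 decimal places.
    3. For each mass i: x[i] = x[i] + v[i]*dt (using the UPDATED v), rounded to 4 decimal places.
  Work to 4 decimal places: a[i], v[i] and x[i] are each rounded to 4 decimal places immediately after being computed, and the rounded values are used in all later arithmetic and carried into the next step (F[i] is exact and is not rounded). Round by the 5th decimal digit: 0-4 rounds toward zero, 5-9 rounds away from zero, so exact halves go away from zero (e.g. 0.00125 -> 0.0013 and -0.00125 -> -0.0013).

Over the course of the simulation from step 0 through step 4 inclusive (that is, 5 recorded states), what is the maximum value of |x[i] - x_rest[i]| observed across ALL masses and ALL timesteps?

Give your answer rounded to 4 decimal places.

Step 0: x=[5.0000 9.0000 11.0000] v=[0.0000 0.0000 0.0000]
Step 1: x=[4.0000 7.0000 13.0000] v=[-2.0000 -4.0000 4.0000]
Step 2: x=[2.0000 8.0000 13.0000] v=[-4.0000 2.0000 0.0000]
Step 3: x=[4.0000 8.0000 12.0000] v=[4.0000 0.0000 -2.0000]
Step 4: x=[6.0000 8.0000 11.0000] v=[4.0000 0.0000 -2.0000]
Max displacement = 2.0000

Answer: 2.0000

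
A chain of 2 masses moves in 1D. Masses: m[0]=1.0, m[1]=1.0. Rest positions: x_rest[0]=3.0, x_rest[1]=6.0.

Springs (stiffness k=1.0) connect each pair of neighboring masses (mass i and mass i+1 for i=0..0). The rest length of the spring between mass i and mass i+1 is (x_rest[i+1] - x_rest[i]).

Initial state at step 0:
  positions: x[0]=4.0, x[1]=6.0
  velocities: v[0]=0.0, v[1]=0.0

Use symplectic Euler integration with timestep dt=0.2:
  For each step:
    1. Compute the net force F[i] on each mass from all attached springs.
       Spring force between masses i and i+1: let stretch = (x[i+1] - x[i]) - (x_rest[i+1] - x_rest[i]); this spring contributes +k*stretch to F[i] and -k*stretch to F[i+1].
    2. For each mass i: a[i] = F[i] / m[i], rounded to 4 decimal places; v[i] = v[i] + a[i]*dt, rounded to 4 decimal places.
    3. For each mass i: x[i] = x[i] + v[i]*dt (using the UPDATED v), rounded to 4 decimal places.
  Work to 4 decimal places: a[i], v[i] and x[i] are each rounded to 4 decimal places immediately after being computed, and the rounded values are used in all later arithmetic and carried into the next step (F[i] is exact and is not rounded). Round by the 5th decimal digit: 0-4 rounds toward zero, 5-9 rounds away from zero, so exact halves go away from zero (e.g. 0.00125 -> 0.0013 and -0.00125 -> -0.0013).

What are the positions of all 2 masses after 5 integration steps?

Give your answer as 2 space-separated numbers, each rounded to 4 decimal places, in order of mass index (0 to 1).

Answer: 3.5050 6.4950

Derivation:
Step 0: x=[4.0000 6.0000] v=[0.0000 0.0000]
Step 1: x=[3.9600 6.0400] v=[-0.2000 0.2000]
Step 2: x=[3.8832 6.1168] v=[-0.3840 0.3840]
Step 3: x=[3.7757 6.2243] v=[-0.5373 0.5373]
Step 4: x=[3.6462 6.3538] v=[-0.6476 0.6476]
Step 5: x=[3.5050 6.4950] v=[-0.7061 0.7061]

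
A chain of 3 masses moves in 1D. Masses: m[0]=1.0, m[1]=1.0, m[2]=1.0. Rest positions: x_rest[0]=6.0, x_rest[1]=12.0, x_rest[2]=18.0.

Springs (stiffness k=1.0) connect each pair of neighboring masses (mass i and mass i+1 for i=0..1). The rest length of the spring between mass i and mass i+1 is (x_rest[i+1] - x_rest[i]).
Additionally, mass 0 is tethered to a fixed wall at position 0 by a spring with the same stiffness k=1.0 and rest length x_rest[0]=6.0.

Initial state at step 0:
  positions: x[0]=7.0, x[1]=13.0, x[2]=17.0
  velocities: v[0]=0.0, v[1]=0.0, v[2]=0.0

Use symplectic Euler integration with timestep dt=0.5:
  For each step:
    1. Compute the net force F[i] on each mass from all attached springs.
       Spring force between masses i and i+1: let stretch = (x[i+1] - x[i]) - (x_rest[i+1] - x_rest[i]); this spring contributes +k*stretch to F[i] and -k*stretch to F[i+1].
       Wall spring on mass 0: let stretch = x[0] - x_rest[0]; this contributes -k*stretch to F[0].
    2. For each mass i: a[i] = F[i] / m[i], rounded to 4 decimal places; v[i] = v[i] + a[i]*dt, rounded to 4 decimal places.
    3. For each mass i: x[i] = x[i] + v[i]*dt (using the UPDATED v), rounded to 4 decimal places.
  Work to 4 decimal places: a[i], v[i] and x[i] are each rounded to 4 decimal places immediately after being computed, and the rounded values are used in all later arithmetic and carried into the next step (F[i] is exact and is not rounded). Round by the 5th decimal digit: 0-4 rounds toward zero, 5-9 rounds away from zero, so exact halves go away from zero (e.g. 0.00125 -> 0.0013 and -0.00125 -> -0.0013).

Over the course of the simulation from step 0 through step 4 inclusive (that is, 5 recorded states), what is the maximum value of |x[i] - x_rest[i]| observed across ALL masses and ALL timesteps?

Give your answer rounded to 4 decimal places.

Answer: 1.1447

Derivation:
Step 0: x=[7.0000 13.0000 17.0000] v=[0.0000 0.0000 0.0000]
Step 1: x=[6.7500 12.5000 17.5000] v=[-0.5000 -1.0000 1.0000]
Step 2: x=[6.2500 11.8125 18.2500] v=[-1.0000 -1.3750 1.5000]
Step 3: x=[5.5781 11.3438 18.8907] v=[-1.3438 -0.9375 1.2813]
Step 4: x=[4.9531 11.3204 19.1447] v=[-1.2500 -0.0469 0.5079]
Max displacement = 1.1447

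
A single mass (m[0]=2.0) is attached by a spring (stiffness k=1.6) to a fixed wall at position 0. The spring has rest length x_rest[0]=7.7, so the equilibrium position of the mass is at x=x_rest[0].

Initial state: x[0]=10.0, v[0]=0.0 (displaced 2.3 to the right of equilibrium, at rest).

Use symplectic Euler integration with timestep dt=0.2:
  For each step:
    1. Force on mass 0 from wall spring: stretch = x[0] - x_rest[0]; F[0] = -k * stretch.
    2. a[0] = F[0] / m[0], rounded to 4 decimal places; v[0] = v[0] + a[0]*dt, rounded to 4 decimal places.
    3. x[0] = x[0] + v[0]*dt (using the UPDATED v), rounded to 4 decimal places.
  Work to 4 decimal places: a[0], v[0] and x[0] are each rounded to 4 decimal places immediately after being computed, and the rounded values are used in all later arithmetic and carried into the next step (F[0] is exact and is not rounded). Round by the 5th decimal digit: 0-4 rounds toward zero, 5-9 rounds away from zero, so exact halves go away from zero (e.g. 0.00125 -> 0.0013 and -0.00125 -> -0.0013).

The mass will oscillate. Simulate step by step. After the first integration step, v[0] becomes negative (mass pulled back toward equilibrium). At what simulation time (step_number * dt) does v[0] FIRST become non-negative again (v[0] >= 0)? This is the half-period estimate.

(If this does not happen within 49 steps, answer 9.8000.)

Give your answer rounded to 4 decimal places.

Answer: 3.6000

Derivation:
Step 0: x=[10.0000] v=[0.0000]
Step 1: x=[9.9264] v=[-0.3680]
Step 2: x=[9.7816] v=[-0.7242]
Step 3: x=[9.5701] v=[-1.0573]
Step 4: x=[9.2988] v=[-1.3565]
Step 5: x=[8.9763] v=[-1.6123]
Step 6: x=[8.6130] v=[-1.8165]
Step 7: x=[8.2205] v=[-1.9626]
Step 8: x=[7.8113] v=[-2.0459]
Step 9: x=[7.3986] v=[-2.0637]
Step 10: x=[6.9955] v=[-2.0155]
Step 11: x=[6.6149] v=[-1.9028]
Step 12: x=[6.2691] v=[-1.7292]
Step 13: x=[5.9690] v=[-1.5003]
Step 14: x=[5.7243] v=[-1.2233]
Step 15: x=[5.5429] v=[-0.9072]
Step 16: x=[5.4305] v=[-0.5621]
Step 17: x=[5.3907] v=[-0.1990]
Step 18: x=[5.4248] v=[0.1705]
First v>=0 after going negative at step 18, time=3.6000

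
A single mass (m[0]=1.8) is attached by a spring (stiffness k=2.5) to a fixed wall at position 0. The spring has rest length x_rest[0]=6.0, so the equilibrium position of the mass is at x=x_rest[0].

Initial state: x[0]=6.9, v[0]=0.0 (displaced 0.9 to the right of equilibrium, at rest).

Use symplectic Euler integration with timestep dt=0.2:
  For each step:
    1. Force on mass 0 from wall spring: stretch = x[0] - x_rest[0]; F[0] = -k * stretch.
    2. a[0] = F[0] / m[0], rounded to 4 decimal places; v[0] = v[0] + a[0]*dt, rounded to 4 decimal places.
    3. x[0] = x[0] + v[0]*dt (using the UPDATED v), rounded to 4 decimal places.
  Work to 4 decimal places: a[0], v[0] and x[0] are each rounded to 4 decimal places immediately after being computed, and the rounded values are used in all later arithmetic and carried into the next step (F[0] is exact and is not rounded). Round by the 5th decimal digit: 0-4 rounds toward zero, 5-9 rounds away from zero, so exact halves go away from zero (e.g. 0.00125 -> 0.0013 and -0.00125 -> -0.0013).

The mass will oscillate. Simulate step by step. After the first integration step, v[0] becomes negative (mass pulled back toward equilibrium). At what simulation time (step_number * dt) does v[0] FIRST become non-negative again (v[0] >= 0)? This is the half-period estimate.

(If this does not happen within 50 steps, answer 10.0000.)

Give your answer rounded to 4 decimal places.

Answer: 2.8000

Derivation:
Step 0: x=[6.9000] v=[0.0000]
Step 1: x=[6.8500] v=[-0.2500]
Step 2: x=[6.7528] v=[-0.4861]
Step 3: x=[6.6138] v=[-0.6952]
Step 4: x=[6.4407] v=[-0.8657]
Step 5: x=[6.2431] v=[-0.9881]
Step 6: x=[6.0320] v=[-1.0556]
Step 7: x=[5.8191] v=[-1.0645]
Step 8: x=[5.6163] v=[-1.0142]
Step 9: x=[5.4348] v=[-0.9076]
Step 10: x=[5.2847] v=[-0.7506]
Step 11: x=[5.1743] v=[-0.5519]
Step 12: x=[5.1098] v=[-0.3225]
Step 13: x=[5.0948] v=[-0.0752]
Step 14: x=[5.1300] v=[0.1762]
First v>=0 after going negative at step 14, time=2.8000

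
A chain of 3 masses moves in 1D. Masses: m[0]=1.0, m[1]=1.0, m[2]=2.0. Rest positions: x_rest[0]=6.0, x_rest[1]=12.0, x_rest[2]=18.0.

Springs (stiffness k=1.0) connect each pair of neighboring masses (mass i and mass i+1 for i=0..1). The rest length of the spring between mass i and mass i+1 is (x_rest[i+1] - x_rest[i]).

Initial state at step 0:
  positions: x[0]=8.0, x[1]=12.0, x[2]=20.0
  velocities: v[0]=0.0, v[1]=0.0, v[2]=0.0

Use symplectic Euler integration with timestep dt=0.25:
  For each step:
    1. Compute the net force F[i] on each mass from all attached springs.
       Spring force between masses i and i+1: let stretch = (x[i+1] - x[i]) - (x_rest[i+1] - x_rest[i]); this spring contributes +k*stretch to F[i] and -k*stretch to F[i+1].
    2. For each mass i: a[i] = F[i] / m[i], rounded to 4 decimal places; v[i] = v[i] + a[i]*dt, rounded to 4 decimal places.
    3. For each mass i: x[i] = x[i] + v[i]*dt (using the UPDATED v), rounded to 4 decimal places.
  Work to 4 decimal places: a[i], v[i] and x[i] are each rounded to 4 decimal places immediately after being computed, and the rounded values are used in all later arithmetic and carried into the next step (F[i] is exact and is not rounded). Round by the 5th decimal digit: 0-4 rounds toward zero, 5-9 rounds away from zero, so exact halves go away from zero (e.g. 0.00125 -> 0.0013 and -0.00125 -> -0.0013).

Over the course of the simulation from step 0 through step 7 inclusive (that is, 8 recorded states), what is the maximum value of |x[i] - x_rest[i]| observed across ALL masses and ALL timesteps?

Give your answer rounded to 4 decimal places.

Step 0: x=[8.0000 12.0000 20.0000] v=[0.0000 0.0000 0.0000]
Step 1: x=[7.8750 12.2500 19.9375] v=[-0.5000 1.0000 -0.2500]
Step 2: x=[7.6484 12.7070 19.8223] v=[-0.9063 1.8281 -0.4610]
Step 3: x=[7.3630 13.2926 19.6722] v=[-1.1417 2.3423 -0.6004]
Step 4: x=[7.0732 13.9063 19.5102] v=[-1.1593 2.4548 -0.6479]
Step 5: x=[6.8355 14.4432 19.3606] v=[-0.9510 2.1475 -0.5984]
Step 6: x=[6.6982 14.8119 19.2448] v=[-0.5491 1.4749 -0.4631]
Step 7: x=[6.6930 14.9506 19.1780] v=[-0.0207 0.5547 -0.2672]
Max displacement = 2.9506

Answer: 2.9506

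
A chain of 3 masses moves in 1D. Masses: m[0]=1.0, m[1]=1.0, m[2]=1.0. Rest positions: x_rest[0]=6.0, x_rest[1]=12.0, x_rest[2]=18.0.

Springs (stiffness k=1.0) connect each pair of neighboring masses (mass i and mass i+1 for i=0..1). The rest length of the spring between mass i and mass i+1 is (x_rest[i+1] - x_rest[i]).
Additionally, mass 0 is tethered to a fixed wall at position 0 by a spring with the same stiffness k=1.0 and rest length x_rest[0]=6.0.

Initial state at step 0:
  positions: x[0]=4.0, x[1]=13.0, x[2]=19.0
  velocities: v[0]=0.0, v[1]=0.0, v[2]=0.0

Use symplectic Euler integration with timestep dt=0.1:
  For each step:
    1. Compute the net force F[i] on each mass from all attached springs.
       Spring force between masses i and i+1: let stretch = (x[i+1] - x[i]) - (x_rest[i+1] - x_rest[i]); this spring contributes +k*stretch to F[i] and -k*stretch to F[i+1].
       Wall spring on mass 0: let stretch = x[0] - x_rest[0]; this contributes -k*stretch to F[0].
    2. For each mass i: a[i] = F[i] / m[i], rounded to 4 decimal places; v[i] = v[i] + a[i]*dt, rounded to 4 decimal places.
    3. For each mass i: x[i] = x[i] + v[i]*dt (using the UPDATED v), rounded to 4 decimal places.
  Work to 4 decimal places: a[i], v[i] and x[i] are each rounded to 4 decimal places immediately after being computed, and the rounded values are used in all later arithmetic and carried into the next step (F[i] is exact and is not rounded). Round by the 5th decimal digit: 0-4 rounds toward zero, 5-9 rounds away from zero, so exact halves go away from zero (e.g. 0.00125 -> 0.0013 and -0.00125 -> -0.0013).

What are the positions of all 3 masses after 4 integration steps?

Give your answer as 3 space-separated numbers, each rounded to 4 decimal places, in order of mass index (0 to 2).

Step 0: x=[4.0000 13.0000 19.0000] v=[0.0000 0.0000 0.0000]
Step 1: x=[4.0500 12.9700 19.0000] v=[0.5000 -0.3000 0.0000]
Step 2: x=[4.1487 12.9111 18.9997] v=[0.9870 -0.5890 -0.0030]
Step 3: x=[4.2935 12.8255 18.9985] v=[1.4484 -0.8564 -0.0119]
Step 4: x=[4.4807 12.7163 18.9956] v=[1.8723 -1.0923 -0.0292]

Answer: 4.4807 12.7163 18.9956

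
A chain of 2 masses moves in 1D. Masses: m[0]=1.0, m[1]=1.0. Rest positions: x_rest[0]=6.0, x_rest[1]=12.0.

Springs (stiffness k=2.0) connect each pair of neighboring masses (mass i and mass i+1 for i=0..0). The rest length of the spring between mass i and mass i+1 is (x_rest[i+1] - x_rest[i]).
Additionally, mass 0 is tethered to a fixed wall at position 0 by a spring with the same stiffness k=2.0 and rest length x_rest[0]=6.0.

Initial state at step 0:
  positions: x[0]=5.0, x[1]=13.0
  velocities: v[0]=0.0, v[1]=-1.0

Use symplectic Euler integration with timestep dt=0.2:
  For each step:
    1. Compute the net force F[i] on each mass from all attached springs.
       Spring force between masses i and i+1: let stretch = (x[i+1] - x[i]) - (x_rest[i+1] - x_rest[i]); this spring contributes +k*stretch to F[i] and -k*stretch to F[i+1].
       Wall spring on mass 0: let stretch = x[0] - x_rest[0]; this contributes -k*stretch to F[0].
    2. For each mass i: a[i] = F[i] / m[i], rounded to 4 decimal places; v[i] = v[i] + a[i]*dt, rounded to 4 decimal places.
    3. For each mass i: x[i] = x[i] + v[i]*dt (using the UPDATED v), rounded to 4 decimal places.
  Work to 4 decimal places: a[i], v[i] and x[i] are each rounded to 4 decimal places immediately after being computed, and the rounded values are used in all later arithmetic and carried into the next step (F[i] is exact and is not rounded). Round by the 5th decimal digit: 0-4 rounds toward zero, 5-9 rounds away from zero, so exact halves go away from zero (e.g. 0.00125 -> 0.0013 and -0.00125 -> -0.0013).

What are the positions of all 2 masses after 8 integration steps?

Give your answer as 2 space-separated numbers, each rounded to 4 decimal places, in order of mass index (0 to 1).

Answer: 6.2550 10.7423

Derivation:
Step 0: x=[5.0000 13.0000] v=[0.0000 -1.0000]
Step 1: x=[5.2400 12.6400] v=[1.2000 -1.8000]
Step 2: x=[5.6528 12.1680] v=[2.0640 -2.3600]
Step 3: x=[6.1346 11.6548] v=[2.4090 -2.5661]
Step 4: x=[6.5672 11.1800] v=[2.1632 -2.3742]
Step 5: x=[6.8435 10.8161] v=[1.3814 -1.8193]
Step 6: x=[6.8901 10.6144] v=[0.2330 -1.0083]
Step 7: x=[6.6834 10.5948] v=[-1.0333 -0.0980]
Step 8: x=[6.2550 10.7423] v=[-2.1421 0.7374]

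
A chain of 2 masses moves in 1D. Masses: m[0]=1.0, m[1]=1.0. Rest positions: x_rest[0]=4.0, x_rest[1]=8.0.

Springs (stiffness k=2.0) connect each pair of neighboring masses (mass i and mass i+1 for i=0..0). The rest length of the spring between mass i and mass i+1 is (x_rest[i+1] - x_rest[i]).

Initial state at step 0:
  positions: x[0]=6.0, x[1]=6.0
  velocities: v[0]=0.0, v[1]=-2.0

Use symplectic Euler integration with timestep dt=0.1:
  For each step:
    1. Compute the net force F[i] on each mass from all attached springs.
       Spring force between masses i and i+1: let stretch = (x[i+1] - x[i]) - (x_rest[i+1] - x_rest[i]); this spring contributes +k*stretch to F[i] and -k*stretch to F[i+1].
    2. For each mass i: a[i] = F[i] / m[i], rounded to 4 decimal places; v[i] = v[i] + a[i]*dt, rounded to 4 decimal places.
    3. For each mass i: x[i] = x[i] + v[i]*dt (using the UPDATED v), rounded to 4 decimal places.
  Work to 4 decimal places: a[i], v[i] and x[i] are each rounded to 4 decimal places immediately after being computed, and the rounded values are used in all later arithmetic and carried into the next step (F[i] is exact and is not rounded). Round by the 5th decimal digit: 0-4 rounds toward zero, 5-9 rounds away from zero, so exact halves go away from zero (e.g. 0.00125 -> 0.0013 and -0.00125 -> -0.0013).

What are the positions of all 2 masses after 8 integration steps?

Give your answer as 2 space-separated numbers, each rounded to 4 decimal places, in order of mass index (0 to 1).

Step 0: x=[6.0000 6.0000] v=[0.0000 -2.0000]
Step 1: x=[5.9200 5.8800] v=[-0.8000 -1.2000]
Step 2: x=[5.7592 5.8408] v=[-1.6080 -0.3920]
Step 3: x=[5.5200 5.8800] v=[-2.3917 0.3917]
Step 4: x=[5.2080 5.9920] v=[-3.1197 1.1197]
Step 5: x=[4.8317 6.1683] v=[-3.7629 1.7629]
Step 6: x=[4.4021 6.3979] v=[-4.2956 2.2956]
Step 7: x=[3.9325 6.6675] v=[-4.6964 2.6964]
Step 8: x=[3.4376 6.9624] v=[-4.9494 2.9494]

Answer: 3.4376 6.9624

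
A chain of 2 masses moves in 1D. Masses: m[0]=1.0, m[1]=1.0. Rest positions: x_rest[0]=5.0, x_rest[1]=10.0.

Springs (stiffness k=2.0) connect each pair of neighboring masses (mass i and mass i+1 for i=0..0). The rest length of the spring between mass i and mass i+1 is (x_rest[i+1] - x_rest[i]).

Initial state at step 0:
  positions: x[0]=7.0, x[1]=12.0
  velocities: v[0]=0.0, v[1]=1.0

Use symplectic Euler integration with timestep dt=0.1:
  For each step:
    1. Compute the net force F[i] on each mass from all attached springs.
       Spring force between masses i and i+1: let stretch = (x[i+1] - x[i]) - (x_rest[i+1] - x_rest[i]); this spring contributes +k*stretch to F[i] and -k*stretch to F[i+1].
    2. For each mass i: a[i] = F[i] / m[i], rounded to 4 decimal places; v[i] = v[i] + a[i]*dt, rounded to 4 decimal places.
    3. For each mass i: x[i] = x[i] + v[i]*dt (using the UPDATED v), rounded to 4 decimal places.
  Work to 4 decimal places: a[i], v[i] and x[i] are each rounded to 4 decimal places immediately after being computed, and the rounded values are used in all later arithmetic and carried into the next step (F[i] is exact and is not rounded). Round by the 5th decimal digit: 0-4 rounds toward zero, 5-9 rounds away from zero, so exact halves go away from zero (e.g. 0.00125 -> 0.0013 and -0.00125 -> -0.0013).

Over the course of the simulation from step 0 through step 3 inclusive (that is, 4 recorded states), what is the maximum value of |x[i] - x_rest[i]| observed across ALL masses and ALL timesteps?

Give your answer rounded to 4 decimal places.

Step 0: x=[7.0000 12.0000] v=[0.0000 1.0000]
Step 1: x=[7.0000 12.1000] v=[0.0000 1.0000]
Step 2: x=[7.0020 12.1980] v=[0.0200 0.9800]
Step 3: x=[7.0079 12.2921] v=[0.0592 0.9408]
Max displacement = 2.2921

Answer: 2.2921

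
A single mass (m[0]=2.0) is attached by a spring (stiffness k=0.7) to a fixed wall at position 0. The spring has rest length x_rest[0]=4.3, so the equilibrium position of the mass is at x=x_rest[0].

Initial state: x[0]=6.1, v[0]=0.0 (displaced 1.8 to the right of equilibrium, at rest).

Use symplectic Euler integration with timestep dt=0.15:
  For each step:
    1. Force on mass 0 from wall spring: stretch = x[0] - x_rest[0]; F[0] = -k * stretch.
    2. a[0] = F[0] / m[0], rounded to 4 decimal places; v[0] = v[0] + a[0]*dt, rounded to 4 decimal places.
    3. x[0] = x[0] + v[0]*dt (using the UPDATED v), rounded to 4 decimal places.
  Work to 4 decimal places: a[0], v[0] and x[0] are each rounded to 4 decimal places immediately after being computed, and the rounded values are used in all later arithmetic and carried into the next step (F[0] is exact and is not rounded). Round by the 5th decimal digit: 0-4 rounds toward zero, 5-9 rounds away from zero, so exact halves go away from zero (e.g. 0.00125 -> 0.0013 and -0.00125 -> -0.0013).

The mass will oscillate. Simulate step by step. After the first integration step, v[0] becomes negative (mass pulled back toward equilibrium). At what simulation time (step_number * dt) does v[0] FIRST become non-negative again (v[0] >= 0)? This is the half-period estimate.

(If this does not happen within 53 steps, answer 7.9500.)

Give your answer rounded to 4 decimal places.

Step 0: x=[6.1000] v=[0.0000]
Step 1: x=[6.0858] v=[-0.0945]
Step 2: x=[6.0576] v=[-0.1883]
Step 3: x=[6.0155] v=[-0.2806]
Step 4: x=[5.9599] v=[-0.3707]
Step 5: x=[5.8912] v=[-0.4579]
Step 6: x=[5.8100] v=[-0.5414]
Step 7: x=[5.7169] v=[-0.6207]
Step 8: x=[5.6126] v=[-0.6951]
Step 9: x=[5.4980] v=[-0.7640]
Step 10: x=[5.3740] v=[-0.8269]
Step 11: x=[5.2415] v=[-0.8833]
Step 12: x=[5.1016] v=[-0.9327]
Step 13: x=[4.9554] v=[-0.9748]
Step 14: x=[4.8040] v=[-1.0092]
Step 15: x=[4.6486] v=[-1.0357]
Step 16: x=[4.4905] v=[-1.0540]
Step 17: x=[4.3309] v=[-1.0640]
Step 18: x=[4.1711] v=[-1.0656]
Step 19: x=[4.0123] v=[-1.0588]
Step 20: x=[3.8557] v=[-1.0437]
Step 21: x=[3.7026] v=[-1.0204]
Step 22: x=[3.5543] v=[-0.9890]
Step 23: x=[3.4118] v=[-0.9499]
Step 24: x=[3.2763] v=[-0.9033]
Step 25: x=[3.1489] v=[-0.8496]
Step 26: x=[3.0305] v=[-0.7892]
Step 27: x=[2.9221] v=[-0.7226]
Step 28: x=[2.8246] v=[-0.6503]
Step 29: x=[2.7387] v=[-0.5728]
Step 30: x=[2.6651] v=[-0.4908]
Step 31: x=[2.6044] v=[-0.4050]
Step 32: x=[2.5570] v=[-0.3160]
Step 33: x=[2.5233] v=[-0.2245]
Step 34: x=[2.5036] v=[-0.1312]
Step 35: x=[2.4981] v=[-0.0369]
Step 36: x=[2.5068] v=[0.0577]
First v>=0 after going negative at step 36, time=5.4000

Answer: 5.4000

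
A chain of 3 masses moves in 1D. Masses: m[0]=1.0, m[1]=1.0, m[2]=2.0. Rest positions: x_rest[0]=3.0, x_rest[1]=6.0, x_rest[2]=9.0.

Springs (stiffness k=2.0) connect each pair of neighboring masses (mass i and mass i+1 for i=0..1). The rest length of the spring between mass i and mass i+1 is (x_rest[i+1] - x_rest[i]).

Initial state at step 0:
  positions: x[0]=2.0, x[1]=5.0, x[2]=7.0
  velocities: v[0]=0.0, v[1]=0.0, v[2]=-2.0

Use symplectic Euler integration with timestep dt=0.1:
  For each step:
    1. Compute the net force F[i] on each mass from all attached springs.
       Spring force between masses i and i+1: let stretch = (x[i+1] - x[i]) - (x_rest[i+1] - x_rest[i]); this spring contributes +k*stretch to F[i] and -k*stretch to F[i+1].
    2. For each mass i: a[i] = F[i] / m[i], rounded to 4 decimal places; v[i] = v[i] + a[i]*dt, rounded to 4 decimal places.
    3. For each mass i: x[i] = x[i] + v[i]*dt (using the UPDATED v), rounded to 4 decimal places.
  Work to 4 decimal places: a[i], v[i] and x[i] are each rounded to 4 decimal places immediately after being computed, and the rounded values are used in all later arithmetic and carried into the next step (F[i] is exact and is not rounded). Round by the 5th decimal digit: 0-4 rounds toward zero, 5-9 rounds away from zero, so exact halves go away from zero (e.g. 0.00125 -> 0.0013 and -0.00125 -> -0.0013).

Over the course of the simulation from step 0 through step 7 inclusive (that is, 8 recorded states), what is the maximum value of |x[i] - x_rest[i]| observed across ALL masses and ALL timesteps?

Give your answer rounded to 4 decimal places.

Step 0: x=[2.0000 5.0000 7.0000] v=[0.0000 0.0000 -2.0000]
Step 1: x=[2.0000 4.9800 6.8100] v=[0.0000 -0.2000 -1.9000]
Step 2: x=[1.9996 4.9370 6.6317] v=[-0.0040 -0.4300 -1.7830]
Step 3: x=[1.9980 4.8692 6.4665] v=[-0.0165 -0.6785 -1.6525]
Step 4: x=[1.9938 4.7759 6.3153] v=[-0.0423 -0.9333 -1.5122]
Step 5: x=[1.9852 4.6577 6.1787] v=[-0.0859 -1.1818 -1.3661]
Step 6: x=[1.9701 4.5165 6.0569] v=[-0.1514 -1.4121 -1.2182]
Step 7: x=[1.9459 4.3552 5.9497] v=[-0.2421 -1.6133 -1.0722]
Max displacement = 3.0503

Answer: 3.0503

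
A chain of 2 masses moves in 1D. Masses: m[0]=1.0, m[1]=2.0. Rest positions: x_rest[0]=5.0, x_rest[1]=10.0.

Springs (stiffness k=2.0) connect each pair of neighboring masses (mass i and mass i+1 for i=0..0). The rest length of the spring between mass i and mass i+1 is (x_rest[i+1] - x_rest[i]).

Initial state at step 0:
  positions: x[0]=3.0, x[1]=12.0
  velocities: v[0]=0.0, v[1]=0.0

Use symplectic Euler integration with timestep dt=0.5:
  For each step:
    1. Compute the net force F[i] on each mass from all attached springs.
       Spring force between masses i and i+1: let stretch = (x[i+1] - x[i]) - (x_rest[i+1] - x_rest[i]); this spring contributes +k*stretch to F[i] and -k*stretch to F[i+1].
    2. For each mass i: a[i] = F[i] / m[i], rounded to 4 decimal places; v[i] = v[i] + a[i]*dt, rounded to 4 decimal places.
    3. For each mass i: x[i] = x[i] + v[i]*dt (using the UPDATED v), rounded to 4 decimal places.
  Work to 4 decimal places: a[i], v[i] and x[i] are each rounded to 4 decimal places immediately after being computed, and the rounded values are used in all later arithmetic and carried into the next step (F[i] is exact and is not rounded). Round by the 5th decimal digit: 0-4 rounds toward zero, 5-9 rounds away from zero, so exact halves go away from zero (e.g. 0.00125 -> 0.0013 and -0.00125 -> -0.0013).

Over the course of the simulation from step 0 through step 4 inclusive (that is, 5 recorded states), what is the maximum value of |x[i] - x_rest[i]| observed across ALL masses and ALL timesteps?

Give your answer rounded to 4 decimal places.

Step 0: x=[3.0000 12.0000] v=[0.0000 0.0000]
Step 1: x=[5.0000 11.0000] v=[4.0000 -2.0000]
Step 2: x=[7.5000 9.7500] v=[5.0000 -2.5000]
Step 3: x=[8.6250 9.1875] v=[2.2500 -1.1250]
Step 4: x=[7.5313 9.7344] v=[-2.1875 1.0938]
Max displacement = 3.6250

Answer: 3.6250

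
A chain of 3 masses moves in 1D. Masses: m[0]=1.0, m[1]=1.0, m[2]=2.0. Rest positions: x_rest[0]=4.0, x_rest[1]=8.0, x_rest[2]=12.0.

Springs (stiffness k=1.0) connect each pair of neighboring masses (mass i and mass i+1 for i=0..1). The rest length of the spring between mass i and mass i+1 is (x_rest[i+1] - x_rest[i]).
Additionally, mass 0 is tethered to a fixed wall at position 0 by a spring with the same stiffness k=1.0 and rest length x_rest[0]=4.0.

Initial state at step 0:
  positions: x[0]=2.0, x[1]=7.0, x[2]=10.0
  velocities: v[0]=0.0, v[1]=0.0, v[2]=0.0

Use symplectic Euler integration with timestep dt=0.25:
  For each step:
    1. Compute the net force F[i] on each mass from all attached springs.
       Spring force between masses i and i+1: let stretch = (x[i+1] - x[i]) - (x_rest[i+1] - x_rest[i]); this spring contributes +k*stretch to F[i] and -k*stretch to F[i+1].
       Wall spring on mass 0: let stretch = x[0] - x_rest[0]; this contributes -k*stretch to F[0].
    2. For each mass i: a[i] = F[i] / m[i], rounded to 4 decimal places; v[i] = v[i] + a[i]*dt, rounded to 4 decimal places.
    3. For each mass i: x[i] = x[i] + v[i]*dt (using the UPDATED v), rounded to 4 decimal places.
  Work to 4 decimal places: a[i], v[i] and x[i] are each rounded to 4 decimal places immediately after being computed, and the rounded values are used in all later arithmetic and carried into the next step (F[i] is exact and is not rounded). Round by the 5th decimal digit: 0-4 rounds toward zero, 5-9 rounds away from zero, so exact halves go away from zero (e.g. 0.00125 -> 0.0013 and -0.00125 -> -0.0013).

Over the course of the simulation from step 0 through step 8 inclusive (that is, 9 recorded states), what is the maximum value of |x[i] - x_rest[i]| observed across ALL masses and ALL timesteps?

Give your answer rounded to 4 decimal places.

Step 0: x=[2.0000 7.0000 10.0000] v=[0.0000 0.0000 0.0000]
Step 1: x=[2.1875 6.8750 10.0313] v=[0.7500 -0.5000 0.1250]
Step 2: x=[2.5313 6.6543 10.0889] v=[1.3750 -0.8828 0.2305]
Step 3: x=[2.9745 6.3906 10.1642] v=[1.7729 -1.0549 0.3012]
Step 4: x=[3.4453 6.1492 10.2466] v=[1.8833 -0.9655 0.3295]
Step 5: x=[3.8698 5.9949 10.3259] v=[1.6980 -0.6171 0.3173]
Step 6: x=[4.1853 5.9785 10.3949] v=[1.2618 -0.0656 0.2759]
Step 7: x=[4.3513 6.1261 10.4509] v=[0.6638 0.5902 0.2239]
Step 8: x=[4.3562 6.4330 10.4967] v=[0.0197 1.2277 0.1833]
Max displacement = 2.0215

Answer: 2.0215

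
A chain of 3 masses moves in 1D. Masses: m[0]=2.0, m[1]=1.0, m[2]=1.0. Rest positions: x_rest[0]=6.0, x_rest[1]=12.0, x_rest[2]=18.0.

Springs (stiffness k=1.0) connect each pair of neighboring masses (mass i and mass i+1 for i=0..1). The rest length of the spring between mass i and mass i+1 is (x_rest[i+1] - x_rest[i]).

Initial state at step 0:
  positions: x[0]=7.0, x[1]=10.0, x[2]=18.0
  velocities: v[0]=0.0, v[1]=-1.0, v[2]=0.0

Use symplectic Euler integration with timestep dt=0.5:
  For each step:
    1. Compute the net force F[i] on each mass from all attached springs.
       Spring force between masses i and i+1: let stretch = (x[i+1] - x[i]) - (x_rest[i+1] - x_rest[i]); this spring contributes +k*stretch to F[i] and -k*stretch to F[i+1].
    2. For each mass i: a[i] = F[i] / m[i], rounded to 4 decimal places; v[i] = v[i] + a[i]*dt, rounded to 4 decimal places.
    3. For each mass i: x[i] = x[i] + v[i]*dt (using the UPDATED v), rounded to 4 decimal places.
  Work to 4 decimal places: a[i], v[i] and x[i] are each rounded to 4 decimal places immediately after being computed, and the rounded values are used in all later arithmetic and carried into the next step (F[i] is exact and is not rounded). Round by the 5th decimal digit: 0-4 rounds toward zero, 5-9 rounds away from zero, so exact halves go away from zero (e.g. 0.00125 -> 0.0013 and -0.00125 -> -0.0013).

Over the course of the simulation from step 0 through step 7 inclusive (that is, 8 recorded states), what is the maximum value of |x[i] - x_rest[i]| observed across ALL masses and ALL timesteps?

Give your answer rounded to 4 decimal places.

Step 0: x=[7.0000 10.0000 18.0000] v=[0.0000 -1.0000 0.0000]
Step 1: x=[6.6250 10.7500 17.5000] v=[-0.7500 1.5000 -1.0000]
Step 2: x=[6.0156 12.1563 16.8125] v=[-1.2188 2.8125 -1.3750]
Step 3: x=[5.4238 13.1915 16.4610] v=[-1.1836 2.0703 -0.7031]
Step 4: x=[5.0530 13.1021 16.7921] v=[-0.7417 -0.1788 0.6622]
Step 5: x=[4.9383 11.9229 17.7007] v=[-0.2294 -2.3584 1.8172]
Step 6: x=[4.9467 10.4420 18.6649] v=[0.0168 -2.9618 1.9283]
Step 7: x=[4.8920 9.6430 19.0734] v=[-0.1094 -1.5980 0.8169]
Max displacement = 2.3570

Answer: 2.3570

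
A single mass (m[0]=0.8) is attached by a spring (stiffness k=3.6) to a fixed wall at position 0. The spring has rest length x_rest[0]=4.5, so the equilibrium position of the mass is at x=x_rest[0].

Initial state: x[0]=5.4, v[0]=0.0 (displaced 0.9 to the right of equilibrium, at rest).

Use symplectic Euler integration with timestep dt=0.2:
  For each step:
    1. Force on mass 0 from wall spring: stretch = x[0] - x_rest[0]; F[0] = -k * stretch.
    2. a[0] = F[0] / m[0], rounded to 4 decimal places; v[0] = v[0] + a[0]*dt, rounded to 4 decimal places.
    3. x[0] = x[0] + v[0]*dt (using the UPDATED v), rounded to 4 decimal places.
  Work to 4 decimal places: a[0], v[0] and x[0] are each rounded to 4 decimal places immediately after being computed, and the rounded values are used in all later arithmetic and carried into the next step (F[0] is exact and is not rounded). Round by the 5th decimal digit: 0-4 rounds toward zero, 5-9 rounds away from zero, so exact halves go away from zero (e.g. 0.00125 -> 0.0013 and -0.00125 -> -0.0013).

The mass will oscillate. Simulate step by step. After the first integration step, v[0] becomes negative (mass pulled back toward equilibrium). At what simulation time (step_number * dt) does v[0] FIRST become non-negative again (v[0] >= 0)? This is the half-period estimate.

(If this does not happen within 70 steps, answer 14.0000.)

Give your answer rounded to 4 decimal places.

Step 0: x=[5.4000] v=[0.0000]
Step 1: x=[5.2380] v=[-0.8100]
Step 2: x=[4.9432] v=[-1.4742]
Step 3: x=[4.5686] v=[-1.8731]
Step 4: x=[4.1816] v=[-1.9348]
Step 5: x=[3.8520] v=[-1.6482]
Step 6: x=[3.6390] v=[-1.0650]
Step 7: x=[3.5810] v=[-0.2901]
Step 8: x=[3.6884] v=[0.5370]
First v>=0 after going negative at step 8, time=1.6000

Answer: 1.6000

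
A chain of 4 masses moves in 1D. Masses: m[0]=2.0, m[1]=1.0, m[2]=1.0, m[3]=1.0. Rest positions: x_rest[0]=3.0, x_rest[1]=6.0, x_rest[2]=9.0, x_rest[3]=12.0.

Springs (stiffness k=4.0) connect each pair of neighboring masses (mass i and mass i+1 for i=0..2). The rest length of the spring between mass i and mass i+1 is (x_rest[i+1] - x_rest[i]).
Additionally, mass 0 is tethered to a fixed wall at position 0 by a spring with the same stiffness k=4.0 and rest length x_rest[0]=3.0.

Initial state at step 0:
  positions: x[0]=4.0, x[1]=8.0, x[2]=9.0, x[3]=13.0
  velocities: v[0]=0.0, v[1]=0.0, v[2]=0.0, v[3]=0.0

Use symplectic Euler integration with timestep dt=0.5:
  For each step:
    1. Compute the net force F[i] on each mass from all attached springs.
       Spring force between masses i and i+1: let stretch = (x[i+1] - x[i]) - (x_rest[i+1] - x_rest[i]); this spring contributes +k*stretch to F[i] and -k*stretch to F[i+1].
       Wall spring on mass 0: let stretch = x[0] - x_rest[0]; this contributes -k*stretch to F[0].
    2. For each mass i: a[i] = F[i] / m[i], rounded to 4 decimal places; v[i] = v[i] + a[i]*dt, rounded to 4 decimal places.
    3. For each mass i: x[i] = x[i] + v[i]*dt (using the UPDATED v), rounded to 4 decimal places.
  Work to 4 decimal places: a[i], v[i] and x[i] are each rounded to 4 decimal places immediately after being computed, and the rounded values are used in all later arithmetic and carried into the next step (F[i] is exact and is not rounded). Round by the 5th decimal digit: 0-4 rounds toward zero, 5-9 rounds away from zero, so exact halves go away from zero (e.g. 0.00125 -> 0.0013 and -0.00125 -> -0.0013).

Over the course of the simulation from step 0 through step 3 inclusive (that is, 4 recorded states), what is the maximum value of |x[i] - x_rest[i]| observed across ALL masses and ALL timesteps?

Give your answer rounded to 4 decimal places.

Step 0: x=[4.0000 8.0000 9.0000 13.0000] v=[0.0000 0.0000 0.0000 0.0000]
Step 1: x=[4.0000 5.0000 12.0000 12.0000] v=[0.0000 -6.0000 6.0000 -2.0000]
Step 2: x=[2.5000 8.0000 8.0000 14.0000] v=[-3.0000 6.0000 -8.0000 4.0000]
Step 3: x=[2.5000 5.5000 10.0000 13.0000] v=[0.0000 -5.0000 4.0000 -2.0000]
Max displacement = 3.0000

Answer: 3.0000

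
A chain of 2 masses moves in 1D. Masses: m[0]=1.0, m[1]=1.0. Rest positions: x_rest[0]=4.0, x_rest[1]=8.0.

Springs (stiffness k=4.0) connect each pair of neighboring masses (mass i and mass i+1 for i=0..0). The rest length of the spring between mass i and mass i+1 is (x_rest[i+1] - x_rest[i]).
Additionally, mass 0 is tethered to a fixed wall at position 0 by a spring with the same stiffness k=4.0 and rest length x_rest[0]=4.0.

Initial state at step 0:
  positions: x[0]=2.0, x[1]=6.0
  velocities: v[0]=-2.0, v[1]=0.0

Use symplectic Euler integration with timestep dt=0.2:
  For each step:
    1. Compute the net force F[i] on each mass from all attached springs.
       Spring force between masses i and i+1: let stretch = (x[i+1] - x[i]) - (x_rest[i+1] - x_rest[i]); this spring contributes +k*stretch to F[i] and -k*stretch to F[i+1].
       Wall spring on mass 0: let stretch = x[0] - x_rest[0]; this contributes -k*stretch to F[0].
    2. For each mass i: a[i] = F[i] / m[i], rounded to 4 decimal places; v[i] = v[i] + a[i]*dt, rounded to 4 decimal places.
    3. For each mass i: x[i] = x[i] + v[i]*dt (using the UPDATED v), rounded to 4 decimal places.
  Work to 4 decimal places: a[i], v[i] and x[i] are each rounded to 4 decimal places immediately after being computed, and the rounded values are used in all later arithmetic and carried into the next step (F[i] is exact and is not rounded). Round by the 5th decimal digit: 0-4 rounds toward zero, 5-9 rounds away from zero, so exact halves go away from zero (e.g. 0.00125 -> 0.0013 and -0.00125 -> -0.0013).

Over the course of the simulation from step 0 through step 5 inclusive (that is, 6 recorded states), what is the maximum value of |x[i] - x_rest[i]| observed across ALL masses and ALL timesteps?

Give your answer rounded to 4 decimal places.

Answer: 2.0800

Derivation:
Step 0: x=[2.0000 6.0000] v=[-2.0000 0.0000]
Step 1: x=[1.9200 6.0000] v=[-0.4000 0.0000]
Step 2: x=[2.1856 5.9872] v=[1.3280 -0.0640]
Step 3: x=[2.7098 6.0061] v=[2.6208 0.0947]
Step 4: x=[3.3278 6.1376] v=[3.0900 0.6577]
Step 5: x=[3.8629 6.4596] v=[2.6756 1.6099]
Max displacement = 2.0800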